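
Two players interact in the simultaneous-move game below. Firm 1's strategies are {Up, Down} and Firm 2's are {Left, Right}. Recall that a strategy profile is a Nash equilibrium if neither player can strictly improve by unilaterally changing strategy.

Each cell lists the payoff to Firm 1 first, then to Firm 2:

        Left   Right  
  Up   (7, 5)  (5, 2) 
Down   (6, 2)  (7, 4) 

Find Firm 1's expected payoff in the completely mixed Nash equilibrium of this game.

19/3

First find q, the probability Firm 2 plays Left, from Firm 1's indifference between Up and Down: 7q + 5(1−q) = 6q + 7(1−q), giving q = 2/3.
Since Firm 1 is indifferent in equilibrium, Firm 1's expected payoff equals the payoff from either row against (2/3, 1/3). Using Up: 7(2/3) + 5(1/3) = 19/3.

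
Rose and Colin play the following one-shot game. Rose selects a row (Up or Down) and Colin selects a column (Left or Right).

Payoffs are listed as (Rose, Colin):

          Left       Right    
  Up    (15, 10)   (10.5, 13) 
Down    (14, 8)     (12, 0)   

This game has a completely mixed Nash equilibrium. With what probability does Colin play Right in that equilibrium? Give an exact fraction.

2/5

Let c be the probability that Colin plays Left. In a completely mixed equilibrium, Rose must be indifferent between Up and Down.
Rose's expected payoff from Up is 15c + 10.5(1−c); from Down it is 14c + 12(1−c).
Setting these equal: 4.5c + 10.5 = 2c + 12, so c = 3/5.
Therefore Colin plays Right with probability 1 − 3/5 = 2/5.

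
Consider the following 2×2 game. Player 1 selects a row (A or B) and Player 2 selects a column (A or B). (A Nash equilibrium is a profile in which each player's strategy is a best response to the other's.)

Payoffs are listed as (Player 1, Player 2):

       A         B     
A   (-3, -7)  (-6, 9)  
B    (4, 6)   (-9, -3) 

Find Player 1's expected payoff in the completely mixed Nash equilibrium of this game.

-51/10

First find y, the probability Player 2 plays A, from Player 1's indifference between A and B: −3y − 6(1−y) = 4y − 9(1−y), giving y = 3/10.
Since Player 1 is indifferent in equilibrium, Player 1's expected payoff equals the payoff from either row against (3/10, 7/10). Using A: −3(3/10) − 6(7/10) = -51/10.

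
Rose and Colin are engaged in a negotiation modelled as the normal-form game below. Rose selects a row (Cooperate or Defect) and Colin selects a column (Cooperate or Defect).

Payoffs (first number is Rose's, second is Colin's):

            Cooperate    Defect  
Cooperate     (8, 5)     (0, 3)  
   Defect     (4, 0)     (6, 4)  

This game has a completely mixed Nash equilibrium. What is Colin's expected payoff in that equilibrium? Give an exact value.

10/3

First find p, the probability Rose plays Cooperate, from Colin's indifference between Cooperate and Defect: 5p = 3p + 4(1−p), giving p = 2/3.
Since Colin is indifferent in equilibrium, Colin's expected payoff equals the payoff from either column against (2/3, 1/3). Using Cooperate: 5(2/3) = 10/3.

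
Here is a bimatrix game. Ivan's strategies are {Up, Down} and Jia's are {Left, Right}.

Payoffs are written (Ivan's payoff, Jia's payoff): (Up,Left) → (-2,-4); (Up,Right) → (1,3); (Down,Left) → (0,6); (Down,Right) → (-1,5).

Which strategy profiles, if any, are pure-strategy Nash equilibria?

(Up, Right) and (Down, Left)

(Up, Left): Ivan prefers Down (0 > -2); Jia prefers Right (3 > -4) — not an equilibrium.
(Up, Right): Ivan gets 1 ≥ -1 from Down, and Jia gets 3 ≥ -4 from Left — Nash equilibrium.
(Down, Left): Ivan gets 0 ≥ -2 from Up, and Jia gets 6 ≥ 5 from Right — Nash equilibrium.
(Down, Right): Ivan prefers Up (1 > -1); Jia prefers Left (6 > 5) — not an equilibrium.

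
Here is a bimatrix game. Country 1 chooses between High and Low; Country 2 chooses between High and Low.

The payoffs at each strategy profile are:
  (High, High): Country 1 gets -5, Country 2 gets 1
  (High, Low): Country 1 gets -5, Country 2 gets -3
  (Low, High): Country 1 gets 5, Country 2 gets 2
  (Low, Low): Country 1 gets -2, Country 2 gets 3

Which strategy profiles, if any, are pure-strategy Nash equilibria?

(Low, Low)

(High, High): Country 1 prefers Low (5 > -5) — not an equilibrium.
(High, Low): Country 1 prefers Low (-2 > -5); Country 2 prefers High (1 > -3) — not an equilibrium.
(Low, High): Country 2 prefers Low (3 > 2) — not an equilibrium.
(Low, Low): Country 1 gets -2 ≥ -5 from High, and Country 2 gets 3 ≥ 2 from High — Nash equilibrium.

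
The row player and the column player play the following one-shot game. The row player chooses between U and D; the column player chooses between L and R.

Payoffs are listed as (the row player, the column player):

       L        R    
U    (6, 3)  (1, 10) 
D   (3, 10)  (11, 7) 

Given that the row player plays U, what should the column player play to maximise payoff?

R

Against U, the column player earns 3 from L and 10 from R.
So R is the best response.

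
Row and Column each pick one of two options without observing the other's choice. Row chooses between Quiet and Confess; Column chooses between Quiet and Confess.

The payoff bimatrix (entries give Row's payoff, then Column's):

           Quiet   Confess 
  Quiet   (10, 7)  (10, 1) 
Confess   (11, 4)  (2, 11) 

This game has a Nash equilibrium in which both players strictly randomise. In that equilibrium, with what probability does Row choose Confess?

6/13

Let r be the probability that Row plays Quiet. In a completely mixed equilibrium, Column must be indifferent between Quiet and Confess.
Column's expected payoff from Quiet is 7r + 4(1−r); from Confess it is r + 11(1−r).
Setting these equal: 3r + 4 = −10r + 11, so r = 7/13.
Therefore Row plays Confess with probability 1 − 7/13 = 6/13.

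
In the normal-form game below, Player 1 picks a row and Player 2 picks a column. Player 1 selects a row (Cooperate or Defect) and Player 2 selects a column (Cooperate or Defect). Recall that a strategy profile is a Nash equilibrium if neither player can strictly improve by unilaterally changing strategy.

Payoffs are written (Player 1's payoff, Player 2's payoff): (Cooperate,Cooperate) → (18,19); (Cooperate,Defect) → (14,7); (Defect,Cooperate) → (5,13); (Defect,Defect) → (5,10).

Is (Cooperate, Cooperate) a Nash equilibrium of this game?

At (Cooperate, Cooperate), Player 1 earns 18; switching to Defect would give 5, so Player 1 has no profitable deviation.
Player 2 earns 19; switching to Defect would give 7, so Player 2 has no profitable deviation.
Neither player can gain by a unilateral deviation, so this profile is a Nash equilibrium.

Yes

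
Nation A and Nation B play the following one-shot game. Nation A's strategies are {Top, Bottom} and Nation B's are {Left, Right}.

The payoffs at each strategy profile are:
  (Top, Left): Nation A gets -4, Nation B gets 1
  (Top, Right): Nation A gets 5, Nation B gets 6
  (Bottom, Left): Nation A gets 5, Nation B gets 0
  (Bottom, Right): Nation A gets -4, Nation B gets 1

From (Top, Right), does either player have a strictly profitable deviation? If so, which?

Neither

Nation A at (Top, Right) earns 5; deviating to Bottom yields -4 — not better.
Nation B earns 6; deviating to Left yields 1 — not better.
Neither player can strictly improve; the profile is a Nash equilibrium.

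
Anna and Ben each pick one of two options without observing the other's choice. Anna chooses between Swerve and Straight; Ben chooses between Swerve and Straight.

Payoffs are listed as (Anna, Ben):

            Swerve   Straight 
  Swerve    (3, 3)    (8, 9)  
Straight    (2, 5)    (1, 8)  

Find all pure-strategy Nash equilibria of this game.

(Swerve, Straight)

(Swerve, Swerve): Ben prefers Straight (9 > 3) — not an equilibrium.
(Swerve, Straight): Anna gets 8 ≥ 1 from Straight, and Ben gets 9 ≥ 3 from Swerve — Nash equilibrium.
(Straight, Swerve): Anna prefers Swerve (3 > 2); Ben prefers Straight (8 > 5) — not an equilibrium.
(Straight, Straight): Anna prefers Swerve (8 > 1) — not an equilibrium.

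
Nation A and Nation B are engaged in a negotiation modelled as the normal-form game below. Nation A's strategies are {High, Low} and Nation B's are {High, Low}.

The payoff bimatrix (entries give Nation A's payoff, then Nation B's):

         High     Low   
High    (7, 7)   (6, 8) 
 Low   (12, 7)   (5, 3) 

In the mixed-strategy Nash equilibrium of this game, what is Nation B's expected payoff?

7

First find p, the probability Nation A plays High, from Nation B's indifference between High and Low: 7p + 7(1−p) = 8p + 3(1−p), giving p = 4/5.
Since Nation B is indifferent in equilibrium, Nation B's expected payoff equals the payoff from either column against (4/5, 1/5). Using High: 7(4/5) + 7(1/5) = 7.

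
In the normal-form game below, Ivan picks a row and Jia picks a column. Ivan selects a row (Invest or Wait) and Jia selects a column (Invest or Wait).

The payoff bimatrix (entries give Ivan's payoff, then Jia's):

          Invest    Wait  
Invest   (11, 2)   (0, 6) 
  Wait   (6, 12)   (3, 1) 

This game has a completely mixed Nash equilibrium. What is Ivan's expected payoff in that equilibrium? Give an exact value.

33/8

First find q, the probability Jia plays Invest, from Ivan's indifference between Invest and Wait: 11q = 6q + 3(1−q), giving q = 3/8.
Since Ivan is indifferent in equilibrium, Ivan's expected payoff equals the payoff from either row against (3/8, 5/8). Using Invest: 11(3/8) = 33/8.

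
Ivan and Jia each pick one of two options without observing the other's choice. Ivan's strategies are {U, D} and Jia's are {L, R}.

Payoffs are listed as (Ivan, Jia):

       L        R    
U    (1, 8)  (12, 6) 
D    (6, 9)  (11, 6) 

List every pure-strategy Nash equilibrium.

(U, L): Ivan prefers D (6 > 1) — not an equilibrium.
(U, R): Jia prefers L (8 > 6) — not an equilibrium.
(D, L): Ivan gets 6 ≥ 1 from U, and Jia gets 9 ≥ 6 from R — Nash equilibrium.
(D, R): Ivan prefers U (12 > 11); Jia prefers L (9 > 6) — not an equilibrium.

(D, L)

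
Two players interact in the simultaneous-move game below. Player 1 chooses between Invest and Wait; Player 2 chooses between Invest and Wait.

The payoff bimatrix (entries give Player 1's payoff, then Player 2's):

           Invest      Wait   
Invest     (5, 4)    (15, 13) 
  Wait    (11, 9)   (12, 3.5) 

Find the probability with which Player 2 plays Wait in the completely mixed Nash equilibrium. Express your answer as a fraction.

2/3

Let q be the probability that Player 2 plays Invest. In a completely mixed equilibrium, Player 1 must be indifferent between Invest and Wait.
Player 1's expected payoff from Invest is 5q + 15(1−q); from Wait it is 11q + 12(1−q).
Setting these equal: −10q + 15 = −q + 12, so q = 1/3.
Therefore Player 2 plays Wait with probability 1 − 1/3 = 2/3.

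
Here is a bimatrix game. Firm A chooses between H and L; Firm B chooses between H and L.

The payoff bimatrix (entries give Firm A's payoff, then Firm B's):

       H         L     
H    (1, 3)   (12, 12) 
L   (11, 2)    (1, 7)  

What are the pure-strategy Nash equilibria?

(H, L)

(H, H): Firm A prefers L (11 > 1); Firm B prefers L (12 > 3) — not an equilibrium.
(H, L): Firm A gets 12 ≥ 1 from L, and Firm B gets 12 ≥ 3 from H — Nash equilibrium.
(L, H): Firm B prefers L (7 > 2) — not an equilibrium.
(L, L): Firm A prefers H (12 > 1) — not an equilibrium.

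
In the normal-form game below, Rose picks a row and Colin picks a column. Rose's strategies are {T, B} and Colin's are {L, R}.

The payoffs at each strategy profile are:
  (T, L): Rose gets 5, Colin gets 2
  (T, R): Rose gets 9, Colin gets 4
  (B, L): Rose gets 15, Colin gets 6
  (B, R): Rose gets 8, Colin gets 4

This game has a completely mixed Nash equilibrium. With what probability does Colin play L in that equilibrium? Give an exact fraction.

Let q be the probability that Colin plays L. In a completely mixed equilibrium, Rose must be indifferent between T and B.
Rose's expected payoff from T is 5q + 9(1−q); from B it is 15q + 8(1−q).
Setting these equal: −4q + 9 = 7q + 8, so q = 1/11.

1/11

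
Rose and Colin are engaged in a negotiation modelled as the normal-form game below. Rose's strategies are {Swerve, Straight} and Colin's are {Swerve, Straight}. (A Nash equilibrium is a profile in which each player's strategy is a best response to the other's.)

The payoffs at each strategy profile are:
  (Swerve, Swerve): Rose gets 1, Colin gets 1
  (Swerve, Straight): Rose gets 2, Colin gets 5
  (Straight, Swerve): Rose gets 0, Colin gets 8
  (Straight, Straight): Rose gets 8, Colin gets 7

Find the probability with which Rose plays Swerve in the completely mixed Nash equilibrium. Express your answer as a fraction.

1/5

Let p be the probability that Rose plays Swerve. In a completely mixed equilibrium, Colin must be indifferent between Swerve and Straight.
Colin's expected payoff from Swerve is p + 8(1−p); from Straight it is 5p + 7(1−p).
Setting these equal: −7p + 8 = −2p + 7, so p = 1/5.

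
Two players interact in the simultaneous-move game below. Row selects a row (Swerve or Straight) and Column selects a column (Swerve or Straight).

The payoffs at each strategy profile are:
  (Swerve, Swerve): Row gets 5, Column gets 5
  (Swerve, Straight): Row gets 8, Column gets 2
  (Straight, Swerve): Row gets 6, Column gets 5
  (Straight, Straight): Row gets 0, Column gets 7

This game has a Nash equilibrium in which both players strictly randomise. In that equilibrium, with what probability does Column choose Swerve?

8/9

Let y be the probability that Column plays Swerve. In a completely mixed equilibrium, Row must be indifferent between Swerve and Straight.
Row's expected payoff from Swerve is 5y + 8(1−y); from Straight it is 6y.
Setting these equal: −3y + 8 = 6y, so y = 8/9.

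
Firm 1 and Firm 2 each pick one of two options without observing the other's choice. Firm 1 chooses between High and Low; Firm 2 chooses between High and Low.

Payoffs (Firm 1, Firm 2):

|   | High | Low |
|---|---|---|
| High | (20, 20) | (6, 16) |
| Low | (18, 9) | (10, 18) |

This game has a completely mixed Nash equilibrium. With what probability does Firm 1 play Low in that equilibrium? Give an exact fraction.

Let p be the probability that Firm 1 plays High. In a completely mixed equilibrium, Firm 2 must be indifferent between High and Low.
Firm 2's expected payoff from High is 20p + 9(1−p); from Low it is 16p + 18(1−p).
Setting these equal: 11p + 9 = −2p + 18, so p = 9/13.
Therefore Firm 1 plays Low with probability 1 − 9/13 = 4/13.

4/13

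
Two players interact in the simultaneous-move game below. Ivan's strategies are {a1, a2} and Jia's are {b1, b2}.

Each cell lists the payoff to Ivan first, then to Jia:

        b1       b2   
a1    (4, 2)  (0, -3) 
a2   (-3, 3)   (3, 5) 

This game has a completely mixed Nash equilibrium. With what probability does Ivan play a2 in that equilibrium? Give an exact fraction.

5/7

Let r be the probability that Ivan plays a1. In a completely mixed equilibrium, Jia must be indifferent between b1 and b2.
Jia's expected payoff from b1 is 2r + 3(1−r); from b2 it is −3r + 5(1−r).
Setting these equal: −r + 3 = −8r + 5, so r = 2/7.
Therefore Ivan plays a2 with probability 1 − 2/7 = 5/7.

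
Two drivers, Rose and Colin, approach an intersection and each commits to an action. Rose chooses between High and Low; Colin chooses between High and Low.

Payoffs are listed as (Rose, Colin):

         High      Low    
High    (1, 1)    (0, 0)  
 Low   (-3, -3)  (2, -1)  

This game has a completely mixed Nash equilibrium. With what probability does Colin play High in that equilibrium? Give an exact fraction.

1/3

Let y be the probability that Colin plays High. In a completely mixed equilibrium, Rose must be indifferent between High and Low.
Rose's expected payoff from High is y; from Low it is −3y + 2(1−y).
Setting these equal: y = −5y + 2, so y = 1/3.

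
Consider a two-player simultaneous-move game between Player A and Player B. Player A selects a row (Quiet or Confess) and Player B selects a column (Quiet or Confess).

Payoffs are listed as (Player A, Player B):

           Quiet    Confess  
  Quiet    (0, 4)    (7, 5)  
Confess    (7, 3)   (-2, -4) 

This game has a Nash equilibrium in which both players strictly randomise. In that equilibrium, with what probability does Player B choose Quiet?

Let q be the probability that Player B plays Quiet. In a completely mixed equilibrium, Player A must be indifferent between Quiet and Confess.
Player A's expected payoff from Quiet is 7(1−q); from Confess it is 7q − 2(1−q).
Setting these equal: −7q + 7 = 9q − 2, so q = 9/16.

9/16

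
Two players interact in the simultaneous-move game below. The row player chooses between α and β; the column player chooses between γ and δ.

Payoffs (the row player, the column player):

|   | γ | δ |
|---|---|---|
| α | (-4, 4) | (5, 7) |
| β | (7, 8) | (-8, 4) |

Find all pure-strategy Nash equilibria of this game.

(α, γ): the row player prefers β (7 > -4); the column player prefers δ (7 > 4) — not an equilibrium.
(α, δ): the row player gets 5 ≥ -8 from β, and the column player gets 7 ≥ 4 from γ — Nash equilibrium.
(β, γ): the row player gets 7 ≥ -4 from α, and the column player gets 8 ≥ 4 from δ — Nash equilibrium.
(β, δ): the row player prefers α (5 > -8); the column player prefers γ (8 > 4) — not an equilibrium.

(α, δ) and (β, γ)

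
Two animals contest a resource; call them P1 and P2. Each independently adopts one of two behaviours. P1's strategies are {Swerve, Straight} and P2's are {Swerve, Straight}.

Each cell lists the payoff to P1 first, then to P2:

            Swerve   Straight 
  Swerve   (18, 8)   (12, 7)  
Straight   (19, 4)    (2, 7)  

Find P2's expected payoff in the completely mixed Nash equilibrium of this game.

First find x, the probability P1 plays Swerve, from P2's indifference between Swerve and Straight: 8x + 4(1−x) = 7x + 7(1−x), giving x = 3/4.
Since P2 is indifferent in equilibrium, P2's expected payoff equals the payoff from either column against (3/4, 1/4). Using Swerve: 8(3/4) + 4(1/4) = 7.

7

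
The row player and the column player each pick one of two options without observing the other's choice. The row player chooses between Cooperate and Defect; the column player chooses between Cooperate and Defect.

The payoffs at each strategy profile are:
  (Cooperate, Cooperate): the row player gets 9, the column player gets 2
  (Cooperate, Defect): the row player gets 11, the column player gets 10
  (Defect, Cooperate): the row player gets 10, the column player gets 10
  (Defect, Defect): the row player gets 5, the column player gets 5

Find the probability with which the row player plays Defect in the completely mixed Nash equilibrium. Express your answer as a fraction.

8/13

Let r be the probability that the row player plays Cooperate. In a completely mixed equilibrium, the column player must be indifferent between Cooperate and Defect.
The column player's expected payoff from Cooperate is 2r + 10(1−r); from Defect it is 10r + 5(1−r).
Setting these equal: −8r + 10 = 5r + 5, so r = 5/13.
Therefore the row player plays Defect with probability 1 − 5/13 = 8/13.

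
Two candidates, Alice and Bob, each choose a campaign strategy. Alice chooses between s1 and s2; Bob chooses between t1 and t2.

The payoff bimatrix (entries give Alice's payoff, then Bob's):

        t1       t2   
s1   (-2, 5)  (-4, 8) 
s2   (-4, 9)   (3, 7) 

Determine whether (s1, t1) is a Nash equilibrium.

At (s1, t1), Alice earns -2; switching to s2 would give -4, so Alice has no profitable deviation.
Bob earns 5; switching to t2 would give 8, so Bob would deviate.
Since at least one player can profitably deviate, this is not a Nash equilibrium.

No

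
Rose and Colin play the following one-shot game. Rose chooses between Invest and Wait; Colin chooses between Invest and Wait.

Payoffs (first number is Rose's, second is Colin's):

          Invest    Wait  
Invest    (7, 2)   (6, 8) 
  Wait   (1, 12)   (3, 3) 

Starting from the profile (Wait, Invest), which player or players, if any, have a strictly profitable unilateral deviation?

Rose at (Wait, Invest) earns 1; deviating to Invest yields 7 — a strict improvement.
Colin earns 12; deviating to Wait yields 3 — not better.
Only Rose has a strictly profitable deviation.

Rose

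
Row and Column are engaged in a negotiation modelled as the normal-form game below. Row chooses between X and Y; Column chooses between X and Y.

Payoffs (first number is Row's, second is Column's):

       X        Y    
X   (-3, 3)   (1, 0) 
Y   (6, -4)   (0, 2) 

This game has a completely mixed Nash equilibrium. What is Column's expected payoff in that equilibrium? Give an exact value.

First find x, the probability Row plays X, from Column's indifference between X and Y: 3x − 4(1−x) = 2(1−x), giving x = 2/3.
Since Column is indifferent in equilibrium, Column's expected payoff equals the payoff from either column against (2/3, 1/3). Using X: 3(2/3) − 4(1/3) = 2/3.

2/3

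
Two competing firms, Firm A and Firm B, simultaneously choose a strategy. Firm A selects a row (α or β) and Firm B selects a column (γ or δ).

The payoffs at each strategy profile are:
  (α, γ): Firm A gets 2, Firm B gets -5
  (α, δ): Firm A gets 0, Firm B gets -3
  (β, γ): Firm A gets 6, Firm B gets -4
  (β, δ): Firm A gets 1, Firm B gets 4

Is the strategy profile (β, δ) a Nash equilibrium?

Yes

At (β, δ), Firm A earns 1; switching to α would give 0, so Firm A has no profitable deviation.
Firm B earns 4; switching to γ would give -4, so Firm B has no profitable deviation.
Neither player can gain by a unilateral deviation, so this profile is a Nash equilibrium.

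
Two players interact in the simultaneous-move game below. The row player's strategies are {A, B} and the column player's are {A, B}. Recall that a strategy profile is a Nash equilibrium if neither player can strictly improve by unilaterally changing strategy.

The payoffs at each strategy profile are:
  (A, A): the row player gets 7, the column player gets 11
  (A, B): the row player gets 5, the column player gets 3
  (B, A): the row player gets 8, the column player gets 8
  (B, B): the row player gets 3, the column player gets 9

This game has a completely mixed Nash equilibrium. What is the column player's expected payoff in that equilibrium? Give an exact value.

First find p, the probability the row player plays A, from the column player's indifference between A and B: 11p + 8(1−p) = 3p + 9(1−p), giving p = 1/9.
Since the column player is indifferent in equilibrium, the column player's expected payoff equals the payoff from either column against (1/9, 8/9). Using A: 11(1/9) + 8(8/9) = 25/3.

25/3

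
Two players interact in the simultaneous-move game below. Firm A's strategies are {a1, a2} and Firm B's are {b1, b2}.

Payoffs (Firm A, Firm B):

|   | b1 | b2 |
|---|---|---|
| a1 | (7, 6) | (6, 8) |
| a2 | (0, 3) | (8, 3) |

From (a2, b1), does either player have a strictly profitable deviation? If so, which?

Firm A

Firm A at (a2, b1) earns 0; deviating to a1 yields 7 — a strict improvement.
Firm B earns 3; deviating to b2 yields 3 — not better.
Only Firm A has a strictly profitable deviation.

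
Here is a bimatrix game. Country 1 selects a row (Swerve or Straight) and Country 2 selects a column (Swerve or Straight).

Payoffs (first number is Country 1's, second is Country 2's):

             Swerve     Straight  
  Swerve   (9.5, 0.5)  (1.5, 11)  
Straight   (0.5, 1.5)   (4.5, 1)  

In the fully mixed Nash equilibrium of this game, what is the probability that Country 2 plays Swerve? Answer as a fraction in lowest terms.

Let q be the probability that Country 2 plays Swerve. In a completely mixed equilibrium, Country 1 must be indifferent between Swerve and Straight.
Country 1's expected payoff from Swerve is 9.5q + 1.5(1−q); from Straight it is 0.5q + 4.5(1−q).
Setting these equal: 8q + 1.5 = −4q + 4.5, so q = 1/4.

1/4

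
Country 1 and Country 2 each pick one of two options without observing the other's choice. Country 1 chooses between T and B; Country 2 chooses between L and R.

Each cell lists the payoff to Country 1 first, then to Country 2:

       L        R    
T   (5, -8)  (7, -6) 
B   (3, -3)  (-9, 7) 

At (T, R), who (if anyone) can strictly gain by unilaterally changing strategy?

Neither

Country 1 at (T, R) earns 7; deviating to B yields -9 — not better.
Country 2 earns -6; deviating to L yields -8 — not better.
Neither player can strictly improve; the profile is a Nash equilibrium.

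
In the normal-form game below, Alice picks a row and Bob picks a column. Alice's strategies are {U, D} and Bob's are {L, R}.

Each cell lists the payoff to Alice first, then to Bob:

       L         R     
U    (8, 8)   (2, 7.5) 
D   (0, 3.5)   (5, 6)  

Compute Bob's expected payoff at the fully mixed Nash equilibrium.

29/4

First find p, the probability Alice plays U, from Bob's indifference between L and R: 8p + 3.5(1−p) = 7.5p + 6(1−p), giving p = 5/6.
Since Bob is indifferent in equilibrium, Bob's expected payoff equals the payoff from either column against (5/6, 1/6). Using L: 8(5/6) + 3.5(1/6) = 29/4.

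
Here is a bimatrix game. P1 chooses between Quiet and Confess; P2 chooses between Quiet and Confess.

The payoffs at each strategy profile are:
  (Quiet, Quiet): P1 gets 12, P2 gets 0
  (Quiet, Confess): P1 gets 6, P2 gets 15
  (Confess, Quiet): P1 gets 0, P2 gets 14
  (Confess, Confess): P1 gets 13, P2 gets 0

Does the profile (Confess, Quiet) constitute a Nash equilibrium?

At (Confess, Quiet), P1 earns 0; switching to Quiet would give 12, so P1 would deviate.
P2 earns 14; switching to Confess would give 0, so P2 has no profitable deviation.
Since at least one player can profitably deviate, this is not a Nash equilibrium.

No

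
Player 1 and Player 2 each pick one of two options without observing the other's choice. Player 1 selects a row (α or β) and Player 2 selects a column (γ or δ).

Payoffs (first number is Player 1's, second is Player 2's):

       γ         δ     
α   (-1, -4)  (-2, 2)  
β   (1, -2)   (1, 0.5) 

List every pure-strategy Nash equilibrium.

(α, γ): Player 1 prefers β (1 > -1); Player 2 prefers δ (2 > -4) — not an equilibrium.
(α, δ): Player 1 prefers β (1 > -2) — not an equilibrium.
(β, γ): Player 2 prefers δ (0.5 > -2) — not an equilibrium.
(β, δ): Player 1 gets 1 ≥ -2 from α, and Player 2 gets 0.5 ≥ -2 from γ — Nash equilibrium.

(β, δ)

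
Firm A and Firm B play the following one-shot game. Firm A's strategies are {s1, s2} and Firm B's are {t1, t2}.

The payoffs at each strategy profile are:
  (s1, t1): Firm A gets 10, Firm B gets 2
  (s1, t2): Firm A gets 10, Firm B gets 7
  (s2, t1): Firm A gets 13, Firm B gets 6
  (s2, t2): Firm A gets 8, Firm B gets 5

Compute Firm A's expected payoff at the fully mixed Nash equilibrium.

10

First find q, the probability Firm B plays t1, from Firm A's indifference between s1 and s2: 10q + 10(1−q) = 13q + 8(1−q), giving q = 2/5.
Since Firm A is indifferent in equilibrium, Firm A's expected payoff equals the payoff from either row against (2/5, 3/5). Using s1: 10(2/5) + 10(3/5) = 10.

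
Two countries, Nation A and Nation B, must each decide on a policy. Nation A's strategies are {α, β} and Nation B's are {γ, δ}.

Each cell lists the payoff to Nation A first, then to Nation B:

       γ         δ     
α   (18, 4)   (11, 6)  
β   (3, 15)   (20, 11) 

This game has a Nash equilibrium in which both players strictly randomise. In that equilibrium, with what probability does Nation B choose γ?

3/8

Let y be the probability that Nation B plays γ. In a completely mixed equilibrium, Nation A must be indifferent between α and β.
Nation A's expected payoff from α is 18y + 11(1−y); from β it is 3y + 20(1−y).
Setting these equal: 7y + 11 = −17y + 20, so y = 3/8.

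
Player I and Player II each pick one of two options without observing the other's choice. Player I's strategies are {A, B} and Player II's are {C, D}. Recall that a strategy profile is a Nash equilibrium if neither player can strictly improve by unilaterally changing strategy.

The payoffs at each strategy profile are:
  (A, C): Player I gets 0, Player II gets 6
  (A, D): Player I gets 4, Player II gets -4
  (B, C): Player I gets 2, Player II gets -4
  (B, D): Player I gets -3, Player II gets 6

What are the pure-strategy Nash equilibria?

none

(A, C): Player I prefers B (2 > 0) — not an equilibrium.
(A, D): Player II prefers C (6 > -4) — not an equilibrium.
(B, C): Player II prefers D (6 > -4) — not an equilibrium.
(B, D): Player I prefers A (4 > -3) — not an equilibrium.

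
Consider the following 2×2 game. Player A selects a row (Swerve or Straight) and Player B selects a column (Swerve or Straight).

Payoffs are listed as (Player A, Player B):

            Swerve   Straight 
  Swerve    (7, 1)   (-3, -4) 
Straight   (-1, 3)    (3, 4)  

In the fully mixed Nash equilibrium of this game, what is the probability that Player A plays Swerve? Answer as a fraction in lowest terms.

Let x be the probability that Player A plays Swerve. In a completely mixed equilibrium, Player B must be indifferent between Swerve and Straight.
Player B's expected payoff from Swerve is x + 3(1−x); from Straight it is −4x + 4(1−x).
Setting these equal: −2x + 3 = −8x + 4, so x = 1/6.

1/6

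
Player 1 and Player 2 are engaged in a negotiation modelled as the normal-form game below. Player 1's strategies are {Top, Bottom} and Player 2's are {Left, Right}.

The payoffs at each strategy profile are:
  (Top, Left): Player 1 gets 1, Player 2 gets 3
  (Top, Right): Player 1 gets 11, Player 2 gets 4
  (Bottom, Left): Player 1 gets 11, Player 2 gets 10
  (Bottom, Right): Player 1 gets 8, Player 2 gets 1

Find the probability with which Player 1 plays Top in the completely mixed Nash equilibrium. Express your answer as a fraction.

9/10

Let x be the probability that Player 1 plays Top. In a completely mixed equilibrium, Player 2 must be indifferent between Left and Right.
Player 2's expected payoff from Left is 3x + 10(1−x); from Right it is 4x + (1−x).
Setting these equal: −7x + 10 = 3x + 1, so x = 9/10.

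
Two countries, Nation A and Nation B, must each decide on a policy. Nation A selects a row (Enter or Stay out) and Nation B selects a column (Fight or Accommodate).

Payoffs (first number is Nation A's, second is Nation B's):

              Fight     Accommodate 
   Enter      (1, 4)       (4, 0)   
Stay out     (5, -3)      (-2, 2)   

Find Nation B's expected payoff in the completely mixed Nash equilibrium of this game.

First find p, the probability Nation A plays Enter, from Nation B's indifference between Fight and Accommodate: 4p − 3(1−p) = 2(1−p), giving p = 5/9.
Since Nation B is indifferent in equilibrium, Nation B's expected payoff equals the payoff from either column against (5/9, 4/9). Using Fight: 4(5/9) − 3(4/9) = 8/9.

8/9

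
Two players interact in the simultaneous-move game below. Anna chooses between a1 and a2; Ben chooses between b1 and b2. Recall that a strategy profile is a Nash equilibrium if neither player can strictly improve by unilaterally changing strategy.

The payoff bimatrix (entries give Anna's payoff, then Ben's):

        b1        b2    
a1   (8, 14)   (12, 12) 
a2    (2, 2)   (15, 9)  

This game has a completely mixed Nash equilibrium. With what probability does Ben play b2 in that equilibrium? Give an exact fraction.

2/3

Let c be the probability that Ben plays b1. In a completely mixed equilibrium, Anna must be indifferent between a1 and a2.
Anna's expected payoff from a1 is 8c + 12(1−c); from a2 it is 2c + 15(1−c).
Setting these equal: −4c + 12 = −13c + 15, so c = 1/3.
Therefore Ben plays b2 with probability 1 − 1/3 = 2/3.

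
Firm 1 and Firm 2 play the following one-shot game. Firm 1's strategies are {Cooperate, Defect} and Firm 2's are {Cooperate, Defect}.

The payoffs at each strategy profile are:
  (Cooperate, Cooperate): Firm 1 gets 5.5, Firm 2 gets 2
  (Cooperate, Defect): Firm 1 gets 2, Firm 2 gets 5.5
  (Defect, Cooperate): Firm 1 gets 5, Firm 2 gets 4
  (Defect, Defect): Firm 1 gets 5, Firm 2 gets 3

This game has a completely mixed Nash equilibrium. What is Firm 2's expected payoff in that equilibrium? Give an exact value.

First find x, the probability Firm 1 plays Cooperate, from Firm 2's indifference between Cooperate and Defect: 2x + 4(1−x) = 5.5x + 3(1−x), giving x = 2/9.
Since Firm 2 is indifferent in equilibrium, Firm 2's expected payoff equals the payoff from either column against (2/9, 7/9). Using Cooperate: 2(2/9) + 4(7/9) = 32/9.

32/9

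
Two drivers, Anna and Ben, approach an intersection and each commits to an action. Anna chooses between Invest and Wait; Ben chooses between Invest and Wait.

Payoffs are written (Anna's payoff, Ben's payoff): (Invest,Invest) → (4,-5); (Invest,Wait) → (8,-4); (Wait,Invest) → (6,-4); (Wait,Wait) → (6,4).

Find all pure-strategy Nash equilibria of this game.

(Invest, Invest): Anna prefers Wait (6 > 4); Ben prefers Wait (-4 > -5) — not an equilibrium.
(Invest, Wait): Anna gets 8 ≥ 6 from Wait, and Ben gets -4 ≥ -5 from Invest — Nash equilibrium.
(Wait, Invest): Ben prefers Wait (4 > -4) — not an equilibrium.
(Wait, Wait): Anna prefers Invest (8 > 6) — not an equilibrium.

(Invest, Wait)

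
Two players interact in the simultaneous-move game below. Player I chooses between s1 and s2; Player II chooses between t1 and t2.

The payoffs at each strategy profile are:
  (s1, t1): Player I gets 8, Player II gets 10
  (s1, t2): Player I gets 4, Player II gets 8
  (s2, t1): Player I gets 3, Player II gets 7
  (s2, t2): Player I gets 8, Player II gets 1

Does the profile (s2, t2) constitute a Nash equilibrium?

No

At (s2, t2), Player I earns 8; switching to s1 would give 4, so Player I has no profitable deviation.
Player II earns 1; switching to t1 would give 7, so Player II would deviate.
Since at least one player can profitably deviate, this is not a Nash equilibrium.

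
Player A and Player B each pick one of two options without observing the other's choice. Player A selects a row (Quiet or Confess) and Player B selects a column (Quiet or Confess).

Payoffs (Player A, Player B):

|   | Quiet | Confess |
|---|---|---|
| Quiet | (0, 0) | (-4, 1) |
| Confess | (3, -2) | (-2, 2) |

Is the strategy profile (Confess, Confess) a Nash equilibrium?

Yes

At (Confess, Confess), Player A earns -2; switching to Quiet would give -4, so Player A has no profitable deviation.
Player B earns 2; switching to Quiet would give -2, so Player B has no profitable deviation.
Neither player can gain by a unilateral deviation, so this profile is a Nash equilibrium.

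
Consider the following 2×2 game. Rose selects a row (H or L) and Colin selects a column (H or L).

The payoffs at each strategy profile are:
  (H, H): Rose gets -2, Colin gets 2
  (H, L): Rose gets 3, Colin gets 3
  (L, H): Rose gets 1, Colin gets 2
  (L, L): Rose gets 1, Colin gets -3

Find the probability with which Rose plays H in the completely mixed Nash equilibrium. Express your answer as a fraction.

Let r be the probability that Rose plays H. In a completely mixed equilibrium, Colin must be indifferent between H and L.
Colin's expected payoff from H is 2r + 2(1−r); from L it is 3r − 3(1−r).
Setting these equal: 2 = 6r − 3, so r = 5/6.

5/6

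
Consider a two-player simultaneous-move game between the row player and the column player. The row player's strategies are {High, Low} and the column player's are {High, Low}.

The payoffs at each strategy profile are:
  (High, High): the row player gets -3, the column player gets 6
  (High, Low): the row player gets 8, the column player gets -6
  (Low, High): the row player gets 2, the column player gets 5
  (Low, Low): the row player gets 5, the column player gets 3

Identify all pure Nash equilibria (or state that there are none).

(High, High): the row player prefers Low (2 > -3) — not an equilibrium.
(High, Low): the column player prefers High (6 > -6) — not an equilibrium.
(Low, High): the row player gets 2 ≥ -3 from High, and the column player gets 5 ≥ 3 from Low — Nash equilibrium.
(Low, Low): the row player prefers High (8 > 5); the column player prefers High (5 > 3) — not an equilibrium.

(Low, High)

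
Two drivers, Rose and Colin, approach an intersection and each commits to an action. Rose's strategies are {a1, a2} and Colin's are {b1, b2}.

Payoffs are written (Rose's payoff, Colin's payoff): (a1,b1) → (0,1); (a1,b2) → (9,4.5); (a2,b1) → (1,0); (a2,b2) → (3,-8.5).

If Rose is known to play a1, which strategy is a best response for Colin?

b2

Against a1, Colin earns 1 from b1 and 4.5 from b2.
So b2 is the best response.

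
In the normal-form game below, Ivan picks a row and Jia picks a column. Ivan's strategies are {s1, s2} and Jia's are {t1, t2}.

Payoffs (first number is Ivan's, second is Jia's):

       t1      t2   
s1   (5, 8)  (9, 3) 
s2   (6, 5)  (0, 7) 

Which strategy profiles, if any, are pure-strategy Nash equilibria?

(s1, t1): Ivan prefers s2 (6 > 5) — not an equilibrium.
(s1, t2): Jia prefers t1 (8 > 3) — not an equilibrium.
(s2, t1): Jia prefers t2 (7 > 5) — not an equilibrium.
(s2, t2): Ivan prefers s1 (9 > 0) — not an equilibrium.

none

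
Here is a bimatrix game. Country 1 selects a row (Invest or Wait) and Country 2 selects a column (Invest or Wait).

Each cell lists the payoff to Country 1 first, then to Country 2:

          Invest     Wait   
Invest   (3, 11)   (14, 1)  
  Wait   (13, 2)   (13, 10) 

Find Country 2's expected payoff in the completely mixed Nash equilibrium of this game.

First find p, the probability Country 1 plays Invest, from Country 2's indifference between Invest and Wait: 11p + 2(1−p) = p + 10(1−p), giving p = 4/9.
Since Country 2 is indifferent in equilibrium, Country 2's expected payoff equals the payoff from either column against (4/9, 5/9). Using Invest: 11(4/9) + 2(5/9) = 6.

6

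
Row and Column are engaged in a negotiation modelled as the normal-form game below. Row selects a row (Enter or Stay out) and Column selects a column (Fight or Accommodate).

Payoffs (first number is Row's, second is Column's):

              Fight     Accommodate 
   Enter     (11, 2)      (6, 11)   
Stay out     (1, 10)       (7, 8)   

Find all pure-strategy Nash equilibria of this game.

(Enter, Fight): Column prefers Accommodate (11 > 2) — not an equilibrium.
(Enter, Accommodate): Row prefers Stay out (7 > 6) — not an equilibrium.
(Stay out, Fight): Row prefers Enter (11 > 1) — not an equilibrium.
(Stay out, Accommodate): Column prefers Fight (10 > 8) — not an equilibrium.

none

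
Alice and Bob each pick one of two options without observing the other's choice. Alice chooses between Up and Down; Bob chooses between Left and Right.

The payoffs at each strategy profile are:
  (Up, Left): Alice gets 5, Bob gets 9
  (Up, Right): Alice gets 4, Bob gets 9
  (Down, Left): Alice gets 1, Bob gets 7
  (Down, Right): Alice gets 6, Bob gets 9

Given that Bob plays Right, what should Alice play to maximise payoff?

Against Right, Alice earns 4 from Up and 6 from Down.
So Down is the best response.

Down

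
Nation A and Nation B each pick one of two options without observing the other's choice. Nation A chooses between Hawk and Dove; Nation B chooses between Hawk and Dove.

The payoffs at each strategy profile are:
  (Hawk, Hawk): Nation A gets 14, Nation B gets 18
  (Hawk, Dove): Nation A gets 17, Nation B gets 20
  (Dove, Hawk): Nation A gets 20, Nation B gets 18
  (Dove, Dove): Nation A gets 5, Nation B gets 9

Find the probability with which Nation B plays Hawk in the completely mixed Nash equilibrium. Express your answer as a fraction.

Let q be the probability that Nation B plays Hawk. In a completely mixed equilibrium, Nation A must be indifferent between Hawk and Dove.
Nation A's expected payoff from Hawk is 14q + 17(1−q); from Dove it is 20q + 5(1−q).
Setting these equal: −3q + 17 = 15q + 5, so q = 2/3.

2/3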